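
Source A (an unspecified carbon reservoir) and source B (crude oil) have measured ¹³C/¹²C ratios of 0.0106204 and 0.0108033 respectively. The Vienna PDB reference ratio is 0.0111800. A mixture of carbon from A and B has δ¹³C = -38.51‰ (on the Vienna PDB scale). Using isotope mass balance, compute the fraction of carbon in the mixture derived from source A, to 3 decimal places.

δ_A = (0.0106204/0.0111800 − 1)×1000 = (0.949946 − 1)×1000 = -50.054‰
δ_B = (0.0108033/0.0111800 − 1)×1000 = (0.966306 − 1)×1000 = -33.694‰
f_A = (δ_mix − δ_B)/(δ_A − δ_B) = (-38.51 − (-33.694))/(-50.054 − (-33.694))
f_A = -4.816 / -16.360 = 0.2944

0.294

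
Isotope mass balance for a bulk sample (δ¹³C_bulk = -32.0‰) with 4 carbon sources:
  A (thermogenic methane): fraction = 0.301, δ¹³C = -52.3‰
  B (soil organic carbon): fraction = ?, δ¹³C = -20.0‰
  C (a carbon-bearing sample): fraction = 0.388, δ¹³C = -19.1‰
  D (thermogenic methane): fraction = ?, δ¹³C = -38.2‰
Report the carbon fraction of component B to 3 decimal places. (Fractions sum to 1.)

Let f_B and f_D be the unknown fractions; fractions sum to 1 so f_B + f_D = 0.311.
Mass balance: Σ fᵢ·δᵢ = δ_bulk ⇒ f_B·(-20.0) + f_D·(-38.2) = -32.0 − (-23.153) = -8.847
Substitute f_D = 0.311 − f_B:
f_B·(-20.0 − -38.2) = -8.847 − 0.311×(-38.2) = 3.033
f_B = 3.033 / 18.2 = 0.1667

0.167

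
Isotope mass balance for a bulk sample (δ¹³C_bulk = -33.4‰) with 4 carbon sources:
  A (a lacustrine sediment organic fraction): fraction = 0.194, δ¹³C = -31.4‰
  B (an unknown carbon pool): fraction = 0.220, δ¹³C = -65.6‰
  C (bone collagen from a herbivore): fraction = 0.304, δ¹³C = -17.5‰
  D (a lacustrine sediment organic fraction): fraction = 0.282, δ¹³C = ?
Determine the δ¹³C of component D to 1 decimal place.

Isotope mass balance: δ_bulk = Σ fᵢ·δᵢ.
-33.4 = 0.194×(-31.4) + 0.220×(-65.6) + 0.304×(-17.5) + 0.282×δ_D
0.282·δ_D = -33.4 − (-25.844) = -7.556
δ_D = -7.556 / 0.282 = -26.80‰

-26.8‰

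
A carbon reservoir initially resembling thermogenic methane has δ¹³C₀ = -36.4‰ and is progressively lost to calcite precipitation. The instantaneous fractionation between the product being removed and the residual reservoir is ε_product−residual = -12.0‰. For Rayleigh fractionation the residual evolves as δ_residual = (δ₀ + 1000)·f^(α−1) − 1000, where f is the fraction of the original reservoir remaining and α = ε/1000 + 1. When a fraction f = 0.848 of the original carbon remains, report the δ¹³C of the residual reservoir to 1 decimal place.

-34.5‰

Rayleigh residual: δ_res = (δ₀ + 1000)·f^(α−1) − 1000
α = ε/1000 + 1 = 0.98800, so α − 1 = -0.01200
f^(α−1) = 0.848^(-0.01200) = 1.001980
δ_res = (-36.4 + 1000) × 1.001980 − 1000 = 965.508 − 1000 = -34.49‰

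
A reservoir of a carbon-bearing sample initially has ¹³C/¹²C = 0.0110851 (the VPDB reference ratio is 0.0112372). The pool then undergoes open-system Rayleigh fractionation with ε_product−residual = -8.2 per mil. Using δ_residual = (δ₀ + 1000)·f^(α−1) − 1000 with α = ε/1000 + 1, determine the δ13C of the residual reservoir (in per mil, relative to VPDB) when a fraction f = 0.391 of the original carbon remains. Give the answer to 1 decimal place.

-5.9 per mil

δ₀ = (0.0110851/0.0112372 − 1)×1000 = (0.986465 − 1)×1000 = -13.535 per mil
α − 1 = ε/1000 = -0.0082
f^(α−1) = 0.391^(-0.0082) = 1.007730
δ_res = (-13.535 + 1000) × 1.007730 − 1000 = 994.090 − 1000 = -5.91 per mil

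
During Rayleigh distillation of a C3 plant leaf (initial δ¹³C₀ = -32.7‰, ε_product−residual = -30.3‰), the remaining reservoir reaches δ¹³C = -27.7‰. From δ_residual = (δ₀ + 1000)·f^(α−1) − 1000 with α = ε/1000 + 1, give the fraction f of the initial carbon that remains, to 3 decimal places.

α − 1 = ε/1000 = -0.0303
(δ_res + 1000)/(δ₀ + 1000) = (-27.7 + 1000)/(-32.7 + 1000) = 972.3/967.3 = 1.005169
f = 1.005169^(1/-0.0303) = exp(ln(1.005169)/-0.0303) = exp(0.00516/-0.0303)
f = exp(-0.1702) = 0.8435

0.844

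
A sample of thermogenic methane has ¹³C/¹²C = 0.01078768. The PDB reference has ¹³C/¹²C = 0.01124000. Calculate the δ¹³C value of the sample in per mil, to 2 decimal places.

δ¹³C = (R_sample / R_standard − 1) × 1000
R_sample / R_standard = 0.01078768 / 0.01124000 = 0.959758
δ¹³C = (0.959758 − 1) × 1000 = -40.242 per mil

-40.24 per mil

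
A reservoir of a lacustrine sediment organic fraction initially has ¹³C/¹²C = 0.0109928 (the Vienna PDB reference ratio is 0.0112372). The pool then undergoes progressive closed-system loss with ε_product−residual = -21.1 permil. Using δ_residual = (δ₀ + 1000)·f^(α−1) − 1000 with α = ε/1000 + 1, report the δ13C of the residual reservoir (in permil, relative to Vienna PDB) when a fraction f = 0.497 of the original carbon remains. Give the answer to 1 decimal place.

δ₀ = (0.0109928/0.0112372 − 1)×1000 = (0.978251 − 1)×1000 = -21.749 permil
α − 1 = ε/1000 = -0.0211
f^(α−1) = 0.497^(-0.0211) = 1.014862
δ_res = (-21.749 + 1000) × 1.014862 − 1000 = 992.789 − 1000 = -7.21 permil

-7.2 permil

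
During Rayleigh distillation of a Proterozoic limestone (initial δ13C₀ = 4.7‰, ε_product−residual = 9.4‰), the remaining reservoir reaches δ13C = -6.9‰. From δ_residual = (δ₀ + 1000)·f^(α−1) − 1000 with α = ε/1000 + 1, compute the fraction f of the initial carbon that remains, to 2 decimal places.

α − 1 = ε/1000 = 0.0094
(δ_res + 1000)/(δ₀ + 1000) = (-6.9 + 1000)/(4.7 + 1000) = 993.1/1004.7 = 0.988454
f = 0.988454^(1/0.0094) = exp(ln(0.988454)/0.0094) = exp(-0.01161/0.0094)
f = exp(-1.2354) = 0.2907

0.29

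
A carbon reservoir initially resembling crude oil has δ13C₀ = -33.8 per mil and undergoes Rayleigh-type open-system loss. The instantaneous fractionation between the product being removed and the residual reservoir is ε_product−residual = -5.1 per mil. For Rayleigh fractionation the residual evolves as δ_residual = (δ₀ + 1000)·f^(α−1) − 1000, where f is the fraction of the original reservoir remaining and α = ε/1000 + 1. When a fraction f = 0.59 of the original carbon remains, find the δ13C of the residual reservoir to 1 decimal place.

Rayleigh residual: δ_res = (δ₀ + 1000)·f^(α−1) − 1000
α = ε/1000 + 1 = 0.99490, so α − 1 = -0.00510
f^(α−1) = 0.59^(-0.00510) = 1.002695
δ_res = (-33.8 + 1000) × 1.002695 − 1000 = 968.803 − 1000 = -31.20 per mil

-31.2 per mil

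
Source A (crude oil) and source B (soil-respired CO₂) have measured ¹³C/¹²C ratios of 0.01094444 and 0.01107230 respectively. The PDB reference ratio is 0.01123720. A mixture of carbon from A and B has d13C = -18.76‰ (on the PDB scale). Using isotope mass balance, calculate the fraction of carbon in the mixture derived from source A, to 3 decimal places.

δ_A = (0.01094444/0.01123720 − 1)×1000 = (0.973947 − 1)×1000 = -26.053‰
δ_B = (0.01107230/0.01123720 − 1)×1000 = (0.985326 − 1)×1000 = -14.674‰
f_A = (δ_mix − δ_B)/(δ_A − δ_B) = (-18.76 − (-14.674))/(-26.053 − (-14.674))
f_A = -4.086 / -11.378 = 0.3591

0.359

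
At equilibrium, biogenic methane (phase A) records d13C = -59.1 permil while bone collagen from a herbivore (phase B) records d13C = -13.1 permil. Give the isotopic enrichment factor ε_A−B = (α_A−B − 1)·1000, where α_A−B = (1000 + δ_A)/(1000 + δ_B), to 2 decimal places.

-46.61 permil

α_A−B = (1000 + -59.1) / (1000 + -13.1) = 940.9 / 986.9 = 0.953389
ε_A−B = (0.953389 − 1) × 1000 = -46.611 permil
(The approximation ε ≈ δ_A − δ_B would give -46.0 permil.)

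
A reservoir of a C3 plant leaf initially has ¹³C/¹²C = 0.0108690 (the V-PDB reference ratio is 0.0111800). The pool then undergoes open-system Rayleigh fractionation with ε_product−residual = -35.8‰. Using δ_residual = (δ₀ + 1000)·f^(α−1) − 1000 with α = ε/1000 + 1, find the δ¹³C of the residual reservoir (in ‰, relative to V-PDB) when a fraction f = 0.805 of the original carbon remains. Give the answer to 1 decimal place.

δ₀ = (0.0108690/0.0111800 − 1)×1000 = (0.972182 − 1)×1000 = -27.818‰
α − 1 = ε/1000 = -0.0358
f^(α−1) = 0.805^(-0.0358) = 1.007796
δ_res = (-27.818 + 1000) × 1.007796 − 1000 = 979.761 − 1000 = -20.24‰

-20.2‰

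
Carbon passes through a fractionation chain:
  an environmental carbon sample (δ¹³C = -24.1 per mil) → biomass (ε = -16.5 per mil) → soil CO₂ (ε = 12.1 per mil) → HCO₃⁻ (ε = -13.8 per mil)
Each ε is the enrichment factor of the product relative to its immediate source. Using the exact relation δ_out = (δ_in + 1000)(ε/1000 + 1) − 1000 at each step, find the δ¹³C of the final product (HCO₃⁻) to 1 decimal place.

-42.0 per mil

step 1: δ = (-24.10 + 1000)·(-16.5/1000 + 1) − 1000 = -40.20 per mil
step 2: δ = (-40.20 + 1000)·(12.1/1000 + 1) − 1000 = -28.59 per mil
step 3: δ = (-28.59 + 1000)·(-13.8/1000 + 1) − 1000 = -41.99 per mil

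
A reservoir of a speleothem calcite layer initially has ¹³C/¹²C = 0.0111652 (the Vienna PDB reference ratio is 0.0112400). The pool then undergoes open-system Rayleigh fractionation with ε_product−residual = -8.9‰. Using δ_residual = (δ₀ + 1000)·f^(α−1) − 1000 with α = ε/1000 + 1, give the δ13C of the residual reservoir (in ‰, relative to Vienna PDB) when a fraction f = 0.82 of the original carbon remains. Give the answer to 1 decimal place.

δ₀ = (0.0111652/0.0112400 − 1)×1000 = (0.993345 − 1)×1000 = -6.655‰
α − 1 = ε/1000 = -0.0089
f^(α−1) = 0.82^(-0.0089) = 1.001768
δ_res = (-6.655 + 1000) × 1.001768 − 1000 = 995.101 − 1000 = -4.90‰

-4.9‰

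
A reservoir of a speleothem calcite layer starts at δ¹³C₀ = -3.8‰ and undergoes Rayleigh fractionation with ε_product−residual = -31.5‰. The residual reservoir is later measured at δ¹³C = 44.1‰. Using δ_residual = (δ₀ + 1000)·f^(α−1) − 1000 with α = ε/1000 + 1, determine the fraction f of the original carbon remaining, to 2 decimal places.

0.23

α − 1 = ε/1000 = -0.0315
(δ_res + 1000)/(δ₀ + 1000) = (44.1 + 1000)/(-3.8 + 1000) = 1044.1/996.2 = 1.048083
f = 1.048083^(1/-0.0315) = exp(ln(1.048083)/-0.0315) = exp(0.04696/-0.0315)
f = exp(-1.4909) = 0.2252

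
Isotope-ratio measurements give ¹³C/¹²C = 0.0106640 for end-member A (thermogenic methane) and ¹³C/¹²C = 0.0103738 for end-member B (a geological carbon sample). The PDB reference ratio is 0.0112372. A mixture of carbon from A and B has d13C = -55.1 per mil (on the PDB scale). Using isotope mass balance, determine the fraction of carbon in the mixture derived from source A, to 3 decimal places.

0.842

δ_A = (0.0106640/0.0112372 − 1)×1000 = (0.948991 − 1)×1000 = -51.009 per mil
δ_B = (0.0103738/0.0112372 − 1)×1000 = (0.923166 − 1)×1000 = -76.834 per mil
f_A = (δ_mix − δ_B)/(δ_A − δ_B) = (-55.1 − (-76.834))/(-51.009 − (-76.834))
f_A = 21.734 / 25.825 = 0.8416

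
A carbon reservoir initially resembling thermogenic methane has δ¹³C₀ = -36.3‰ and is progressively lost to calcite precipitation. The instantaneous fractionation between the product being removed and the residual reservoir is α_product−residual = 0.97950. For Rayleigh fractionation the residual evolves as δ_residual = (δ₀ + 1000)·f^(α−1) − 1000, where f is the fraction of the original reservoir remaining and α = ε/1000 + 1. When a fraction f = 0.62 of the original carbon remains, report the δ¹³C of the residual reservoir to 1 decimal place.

-26.8‰

Rayleigh residual: δ_res = (δ₀ + 1000)·f^(α−1) − 1000
α − 1 = -0.02050
f^(α−1) = 0.62^(-0.02050) = 1.009848
δ_res = (-36.3 + 1000) × 1.009848 − 1000 = 973.190 − 1000 = -26.81‰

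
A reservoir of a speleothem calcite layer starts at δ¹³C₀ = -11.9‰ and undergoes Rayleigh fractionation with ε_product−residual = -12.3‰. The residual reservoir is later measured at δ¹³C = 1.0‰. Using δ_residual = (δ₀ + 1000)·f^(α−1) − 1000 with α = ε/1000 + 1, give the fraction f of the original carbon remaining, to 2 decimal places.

0.35

α − 1 = ε/1000 = -0.0123
(δ_res + 1000)/(δ₀ + 1000) = (1.0 + 1000)/(-11.9 + 1000) = 1001.0/988.1 = 1.013055
f = 1.013055^(1/-0.0123) = exp(ln(1.013055)/-0.0123) = exp(0.01297/-0.0123)
f = exp(-1.0545) = 0.3484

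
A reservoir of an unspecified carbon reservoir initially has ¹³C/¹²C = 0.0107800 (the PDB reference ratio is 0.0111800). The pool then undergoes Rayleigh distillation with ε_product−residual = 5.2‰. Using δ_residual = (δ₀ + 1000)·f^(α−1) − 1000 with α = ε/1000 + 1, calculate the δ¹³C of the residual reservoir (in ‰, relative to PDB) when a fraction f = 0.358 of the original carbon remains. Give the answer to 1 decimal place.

-40.9‰

δ₀ = (0.0107800/0.0111800 − 1)×1000 = (0.964222 − 1)×1000 = -35.778‰
α − 1 = ε/1000 = 0.0052
f^(α−1) = 0.358^(0.0052) = 0.994673
δ_res = (-35.778 + 1000) × 0.994673 − 1000 = 959.085 − 1000 = -40.91‰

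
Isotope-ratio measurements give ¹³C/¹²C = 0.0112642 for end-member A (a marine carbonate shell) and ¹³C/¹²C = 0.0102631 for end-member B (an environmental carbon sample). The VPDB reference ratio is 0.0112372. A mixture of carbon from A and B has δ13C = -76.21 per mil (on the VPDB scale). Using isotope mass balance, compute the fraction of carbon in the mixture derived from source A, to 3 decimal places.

0.118

δ_A = (0.0112642/0.0112372 − 1)×1000 = (1.002403 − 1)×1000 = 2.403 per mil
δ_B = (0.0102631/0.0112372 − 1)×1000 = (0.913315 − 1)×1000 = -86.685 per mil
f_A = (δ_mix − δ_B)/(δ_A − δ_B) = (-76.21 − (-86.685))/(2.403 − (-86.685))
f_A = 10.475 / 89.088 = 0.1176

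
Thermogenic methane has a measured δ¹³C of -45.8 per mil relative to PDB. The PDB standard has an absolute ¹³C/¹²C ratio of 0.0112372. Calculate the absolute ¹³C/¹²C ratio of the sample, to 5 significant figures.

R_sample = R_standard × (δ¹³C/1000 + 1)
R_sample = 0.0112372 × (-45.8/1000 + 1) = 0.0112372 × 0.954200
R_sample = 0.0107225

0.010723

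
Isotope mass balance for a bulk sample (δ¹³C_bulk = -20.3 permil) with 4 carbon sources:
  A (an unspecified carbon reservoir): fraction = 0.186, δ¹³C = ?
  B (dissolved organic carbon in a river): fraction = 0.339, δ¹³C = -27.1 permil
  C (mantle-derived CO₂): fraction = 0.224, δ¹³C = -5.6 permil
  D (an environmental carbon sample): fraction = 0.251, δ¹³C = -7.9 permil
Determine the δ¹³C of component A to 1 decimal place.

-42.3 permil

Isotope mass balance: δ_bulk = Σ fᵢ·δᵢ.
-20.3 = 0.186×δ_A + 0.339×(-27.1) + 0.224×(-5.6) + 0.251×(-7.9)
0.186·δ_A = -20.3 − (-12.424) = -7.876
δ_A = -7.876 / 0.186 = -42.34 permil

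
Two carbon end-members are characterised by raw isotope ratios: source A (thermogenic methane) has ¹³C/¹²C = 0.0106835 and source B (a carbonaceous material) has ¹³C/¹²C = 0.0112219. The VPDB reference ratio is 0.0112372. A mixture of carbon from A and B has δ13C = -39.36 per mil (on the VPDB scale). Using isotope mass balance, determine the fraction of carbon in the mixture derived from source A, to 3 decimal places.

0.793

δ_A = (0.0106835/0.0112372 − 1)×1000 = (0.950726 − 1)×1000 = -49.274 per mil
δ_B = (0.0112219/0.0112372 − 1)×1000 = (0.998638 − 1)×1000 = -1.362 per mil
f_A = (δ_mix − δ_B)/(δ_A − δ_B) = (-39.36 − (-1.362))/(-49.274 − (-1.362))
f_A = -37.998 / -47.912 = 0.7931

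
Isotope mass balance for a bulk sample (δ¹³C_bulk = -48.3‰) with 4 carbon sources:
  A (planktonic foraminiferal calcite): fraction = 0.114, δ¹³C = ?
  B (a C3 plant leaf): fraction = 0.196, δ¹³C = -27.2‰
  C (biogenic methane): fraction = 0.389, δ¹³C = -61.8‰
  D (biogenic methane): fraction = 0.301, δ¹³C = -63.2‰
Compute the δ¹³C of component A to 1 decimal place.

0.8‰

Isotope mass balance: δ_bulk = Σ fᵢ·δᵢ.
-48.3 = 0.114×δ_A + 0.196×(-27.2) + 0.389×(-61.8) + 0.301×(-63.2)
0.114·δ_A = -48.3 − (-48.395) = 0.095
δ_A = 0.095 / 0.114 = 0.83‰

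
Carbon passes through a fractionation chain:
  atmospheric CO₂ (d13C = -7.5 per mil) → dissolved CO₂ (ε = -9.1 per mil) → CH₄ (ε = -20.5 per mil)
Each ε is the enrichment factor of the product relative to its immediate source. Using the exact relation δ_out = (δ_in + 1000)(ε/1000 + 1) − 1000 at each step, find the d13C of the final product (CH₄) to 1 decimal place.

-36.7 per mil

step 1: δ = (-7.50 + 1000)·(-9.1/1000 + 1) − 1000 = -16.53 per mil
step 2: δ = (-16.53 + 1000)·(-20.5/1000 + 1) − 1000 = -36.69 per mil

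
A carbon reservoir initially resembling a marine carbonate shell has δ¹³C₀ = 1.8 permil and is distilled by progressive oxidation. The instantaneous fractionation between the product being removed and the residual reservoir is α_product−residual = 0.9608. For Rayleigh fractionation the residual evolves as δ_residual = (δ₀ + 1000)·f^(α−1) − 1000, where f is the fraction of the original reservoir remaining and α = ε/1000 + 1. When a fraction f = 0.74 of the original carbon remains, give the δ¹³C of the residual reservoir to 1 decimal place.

13.7 permil

Rayleigh residual: δ_res = (δ₀ + 1000)·f^(α−1) − 1000
α − 1 = -0.03920
f^(α−1) = 0.74^(-0.03920) = 1.011873
δ_res = (1.8 + 1000) × 1.011873 − 1000 = 1013.695 − 1000 = 13.69 permil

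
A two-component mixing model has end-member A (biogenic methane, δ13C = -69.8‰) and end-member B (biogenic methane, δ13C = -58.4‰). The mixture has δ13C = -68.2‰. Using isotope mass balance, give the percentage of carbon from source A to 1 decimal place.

86.0%

δ_mix = f_A·δ_A + (1 − f_A)·δ_B  ⇒  f_A = (δ_mix − δ_B)/(δ_A − δ_B)
f_A = (-68.2 − (-58.4)) / (-69.8 − (-58.4))
f_A = -9.8 / -11.4 = 0.8596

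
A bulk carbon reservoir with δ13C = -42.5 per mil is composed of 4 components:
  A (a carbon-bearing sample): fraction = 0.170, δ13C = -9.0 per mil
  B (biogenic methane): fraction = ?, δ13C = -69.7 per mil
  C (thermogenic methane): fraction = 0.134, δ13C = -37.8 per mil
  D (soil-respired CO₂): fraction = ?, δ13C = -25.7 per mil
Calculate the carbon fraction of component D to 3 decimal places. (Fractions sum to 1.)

Let f_D and f_B be the unknown fractions; fractions sum to 1 so f_D + f_B = 0.696.
Mass balance: Σ fᵢ·δᵢ = δ_bulk ⇒ f_D·(-25.7) + f_B·(-69.7) = -42.5 − (-6.595) = -35.905
Substitute f_B = 0.696 − f_D:
f_D·(-25.7 − -69.7) = -35.905 − 0.696×(-69.7) = 12.606
f_D = 12.606 / 44.0 = 0.2865

0.287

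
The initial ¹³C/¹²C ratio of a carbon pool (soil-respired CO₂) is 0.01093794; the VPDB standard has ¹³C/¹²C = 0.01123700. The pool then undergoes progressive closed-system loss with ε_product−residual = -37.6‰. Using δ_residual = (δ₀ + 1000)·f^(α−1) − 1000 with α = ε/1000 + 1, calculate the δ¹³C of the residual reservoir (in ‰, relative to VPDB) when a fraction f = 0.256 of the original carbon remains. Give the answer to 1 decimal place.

24.6‰

δ₀ = (0.01093794/0.01123700 − 1)×1000 = (0.973386 − 1)×1000 = -26.614‰
α − 1 = ε/1000 = -0.0376
f^(α−1) = 0.256^(-0.0376) = 1.052568
δ_res = (-26.614 + 1000) × 1.052568 − 1000 = 1024.555 − 1000 = 24.56‰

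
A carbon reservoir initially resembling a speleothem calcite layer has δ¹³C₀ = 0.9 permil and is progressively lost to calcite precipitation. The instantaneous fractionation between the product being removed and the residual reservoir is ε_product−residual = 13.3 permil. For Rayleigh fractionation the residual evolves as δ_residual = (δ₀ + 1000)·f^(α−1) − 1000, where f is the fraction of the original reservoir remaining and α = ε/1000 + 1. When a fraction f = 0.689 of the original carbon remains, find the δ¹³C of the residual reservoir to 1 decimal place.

-4.0 permil

Rayleigh residual: δ_res = (δ₀ + 1000)·f^(α−1) − 1000
α = ε/1000 + 1 = 1.01330, so α − 1 = 0.01330
f^(α−1) = 0.689^(0.01330) = 0.995058
δ_res = (0.9 + 1000) × 0.995058 − 1000 = 995.953 − 1000 = -4.05 permil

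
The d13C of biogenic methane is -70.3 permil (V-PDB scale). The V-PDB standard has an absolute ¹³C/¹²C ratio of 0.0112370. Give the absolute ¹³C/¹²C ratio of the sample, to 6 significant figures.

R_sample = R_standard × (d13C/1000 + 1)
R_sample = 0.0112370 × (-70.3/1000 + 1) = 0.0112370 × 0.929700
R_sample = 0.0104470

0.0104470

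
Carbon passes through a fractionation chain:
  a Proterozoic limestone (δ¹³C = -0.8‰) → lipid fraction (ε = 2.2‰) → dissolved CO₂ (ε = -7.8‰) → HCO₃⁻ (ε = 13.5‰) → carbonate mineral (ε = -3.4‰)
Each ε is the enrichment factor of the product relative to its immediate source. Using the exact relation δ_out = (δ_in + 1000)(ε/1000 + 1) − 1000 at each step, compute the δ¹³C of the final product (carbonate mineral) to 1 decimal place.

step 1: δ = (-0.80 + 1000)·(2.2/1000 + 1) − 1000 = 1.40‰
step 2: δ = (1.40 + 1000)·(-7.8/1000 + 1) − 1000 = -6.41‰
step 3: δ = (-6.41 + 1000)·(13.5/1000 + 1) − 1000 = 7.00‰
step 4: δ = (7.00 + 1000)·(-3.4/1000 + 1) − 1000 = 3.58‰

3.6‰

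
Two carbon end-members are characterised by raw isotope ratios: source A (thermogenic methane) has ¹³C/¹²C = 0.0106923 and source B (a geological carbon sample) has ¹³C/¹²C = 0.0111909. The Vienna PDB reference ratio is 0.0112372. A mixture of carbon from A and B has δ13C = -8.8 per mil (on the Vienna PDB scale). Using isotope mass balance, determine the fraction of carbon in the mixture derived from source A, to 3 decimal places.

0.105

δ_A = (0.0106923/0.0112372 − 1)×1000 = (0.951509 − 1)×1000 = -48.491 per mil
δ_B = (0.0111909/0.0112372 − 1)×1000 = (0.995880 − 1)×1000 = -4.120 per mil
f_A = (δ_mix − δ_B)/(δ_A − δ_B) = (-8.8 − (-4.120))/(-48.491 − (-4.120))
f_A = -4.680 / -44.370 = 0.1055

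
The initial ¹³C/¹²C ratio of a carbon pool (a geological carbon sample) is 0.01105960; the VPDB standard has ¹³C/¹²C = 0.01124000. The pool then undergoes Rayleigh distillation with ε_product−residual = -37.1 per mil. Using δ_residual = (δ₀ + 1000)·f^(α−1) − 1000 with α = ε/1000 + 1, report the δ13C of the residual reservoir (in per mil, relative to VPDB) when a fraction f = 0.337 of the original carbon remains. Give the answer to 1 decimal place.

24.5 per mil

δ₀ = (0.01105960/0.01124000 − 1)×1000 = (0.983950 − 1)×1000 = -16.050 per mil
α − 1 = ε/1000 = -0.0371
f^(α−1) = 0.337^(-0.0371) = 1.041178
δ_res = (-16.050 + 1000) × 1.041178 − 1000 = 1024.467 − 1000 = 24.47 per mil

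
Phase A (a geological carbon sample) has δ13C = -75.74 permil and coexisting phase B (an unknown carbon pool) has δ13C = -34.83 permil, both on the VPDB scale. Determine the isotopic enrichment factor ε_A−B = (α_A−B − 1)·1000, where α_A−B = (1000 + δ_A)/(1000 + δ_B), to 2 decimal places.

α_A−B = (1000 + -75.74) / (1000 + -34.83) = 924.26 / 965.17 = 0.957614
ε_A−B = (0.957614 − 1) × 1000 = -42.386 permil
(The approximation ε ≈ δ_A − δ_B would give -40.91 permil.)

-42.39 permil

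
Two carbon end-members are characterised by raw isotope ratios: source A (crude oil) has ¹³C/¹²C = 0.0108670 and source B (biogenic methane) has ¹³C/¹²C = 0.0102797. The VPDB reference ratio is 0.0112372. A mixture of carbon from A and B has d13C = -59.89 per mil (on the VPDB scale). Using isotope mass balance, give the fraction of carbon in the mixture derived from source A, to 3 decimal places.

0.484

δ_A = (0.0108670/0.0112372 − 1)×1000 = (0.967056 − 1)×1000 = -32.944 per mil
δ_B = (0.0102797/0.0112372 − 1)×1000 = (0.914792 − 1)×1000 = -85.208 per mil
f_A = (δ_mix − δ_B)/(δ_A − δ_B) = (-59.89 − (-85.208))/(-32.944 − (-85.208))
f_A = 25.318 / 52.264 = 0.4844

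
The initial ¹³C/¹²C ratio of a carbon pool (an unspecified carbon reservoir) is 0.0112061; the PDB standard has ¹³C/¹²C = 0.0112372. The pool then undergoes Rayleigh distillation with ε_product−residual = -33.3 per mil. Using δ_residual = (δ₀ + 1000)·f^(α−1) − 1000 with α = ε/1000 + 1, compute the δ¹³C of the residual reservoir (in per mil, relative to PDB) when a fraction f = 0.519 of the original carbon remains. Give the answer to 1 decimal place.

19.3 per mil

δ₀ = (0.0112061/0.0112372 − 1)×1000 = (0.997232 − 1)×1000 = -2.768 per mil
α − 1 = ε/1000 = -0.0333
f^(α−1) = 0.519^(-0.0333) = 1.022080
δ_res = (-2.768 + 1000) × 1.022080 − 1000 = 1019.251 − 1000 = 19.25 per mil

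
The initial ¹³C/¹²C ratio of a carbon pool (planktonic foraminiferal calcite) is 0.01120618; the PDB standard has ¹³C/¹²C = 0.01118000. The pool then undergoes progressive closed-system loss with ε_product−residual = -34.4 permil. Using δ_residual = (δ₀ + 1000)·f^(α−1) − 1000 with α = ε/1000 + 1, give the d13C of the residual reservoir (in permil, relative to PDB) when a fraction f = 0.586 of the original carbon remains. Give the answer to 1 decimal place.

δ₀ = (0.01120618/0.01118000 − 1)×1000 = (1.002342 − 1)×1000 = 2.342 permil
α − 1 = ε/1000 = -0.0344
f^(α−1) = 0.586^(-0.0344) = 1.018555
δ_res = (2.342 + 1000) × 1.018555 − 1000 = 1020.940 − 1000 = 20.94 permil

20.9 permil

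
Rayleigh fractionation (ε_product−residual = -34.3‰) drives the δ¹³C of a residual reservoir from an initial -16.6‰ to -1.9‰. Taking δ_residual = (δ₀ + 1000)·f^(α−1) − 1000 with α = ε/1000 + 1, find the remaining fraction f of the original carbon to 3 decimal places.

α − 1 = ε/1000 = -0.0343
(δ_res + 1000)/(δ₀ + 1000) = (-1.9 + 1000)/(-16.6 + 1000) = 998.1/983.4 = 1.014948
f = 1.014948^(1/-0.0343) = exp(ln(1.014948)/-0.0343) = exp(0.01484/-0.0343)
f = exp(-0.4326) = 0.6488

0.649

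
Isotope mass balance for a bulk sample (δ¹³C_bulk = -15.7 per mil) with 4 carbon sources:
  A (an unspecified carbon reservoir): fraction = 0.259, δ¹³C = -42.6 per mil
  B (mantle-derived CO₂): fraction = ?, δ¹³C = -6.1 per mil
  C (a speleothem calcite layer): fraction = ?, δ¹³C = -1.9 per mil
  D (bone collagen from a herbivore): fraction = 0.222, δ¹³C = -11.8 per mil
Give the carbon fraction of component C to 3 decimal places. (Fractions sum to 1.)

0.266

Let f_C and f_B be the unknown fractions; fractions sum to 1 so f_C + f_B = 0.519.
Mass balance: Σ fᵢ·δᵢ = δ_bulk ⇒ f_C·(-1.9) + f_B·(-6.1) = -15.7 − (-13.653) = -2.047
Substitute f_B = 0.519 − f_C:
f_C·(-1.9 − -6.1) = -2.047 − 0.519×(-6.1) = 1.119
f_C = 1.119 / 4.2 = 0.2664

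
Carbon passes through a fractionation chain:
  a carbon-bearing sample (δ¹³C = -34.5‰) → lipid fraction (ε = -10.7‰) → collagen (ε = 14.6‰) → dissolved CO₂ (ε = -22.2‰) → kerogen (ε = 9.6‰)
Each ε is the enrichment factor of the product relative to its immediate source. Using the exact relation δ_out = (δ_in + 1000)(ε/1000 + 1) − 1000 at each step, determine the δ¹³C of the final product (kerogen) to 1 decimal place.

-43.3‰

step 1: δ = (-34.50 + 1000)·(-10.7/1000 + 1) − 1000 = -44.83‰
step 2: δ = (-44.83 + 1000)·(14.6/1000 + 1) − 1000 = -30.89‰
step 3: δ = (-30.89 + 1000)·(-22.2/1000 + 1) − 1000 = -52.40‰
step 4: δ = (-52.40 + 1000)·(9.6/1000 + 1) − 1000 = -43.30‰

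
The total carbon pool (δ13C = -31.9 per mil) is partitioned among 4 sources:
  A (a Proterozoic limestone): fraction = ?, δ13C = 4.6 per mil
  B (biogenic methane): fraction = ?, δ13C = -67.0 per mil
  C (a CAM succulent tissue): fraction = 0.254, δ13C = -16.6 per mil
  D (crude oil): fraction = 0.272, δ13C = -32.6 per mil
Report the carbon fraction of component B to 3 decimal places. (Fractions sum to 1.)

Let f_B and f_A be the unknown fractions; fractions sum to 1 so f_B + f_A = 0.474.
Mass balance: Σ fᵢ·δᵢ = δ_bulk ⇒ f_B·(-67.0) + f_A·(4.6) = -31.9 − (-13.084) = -18.816
Substitute f_A = 0.474 − f_B:
f_B·(-67.0 − 4.6) = -18.816 − 0.474×(4.6) = -20.997
f_B = -20.997 / -71.6 = 0.2933

0.293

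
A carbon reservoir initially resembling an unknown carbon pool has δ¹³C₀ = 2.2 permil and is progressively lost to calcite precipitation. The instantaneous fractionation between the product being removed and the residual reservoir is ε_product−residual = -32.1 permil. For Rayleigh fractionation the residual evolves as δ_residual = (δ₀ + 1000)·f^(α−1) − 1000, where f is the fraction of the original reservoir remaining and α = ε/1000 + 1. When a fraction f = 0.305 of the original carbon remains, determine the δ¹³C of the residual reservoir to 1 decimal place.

Rayleigh residual: δ_res = (δ₀ + 1000)·f^(α−1) − 1000
α = ε/1000 + 1 = 0.96790, so α − 1 = -0.03210
f^(α−1) = 0.305^(-0.03210) = 1.038853
δ_res = (2.2 + 1000) × 1.038853 − 1000 = 1041.138 − 1000 = 41.14 permil

41.1 permil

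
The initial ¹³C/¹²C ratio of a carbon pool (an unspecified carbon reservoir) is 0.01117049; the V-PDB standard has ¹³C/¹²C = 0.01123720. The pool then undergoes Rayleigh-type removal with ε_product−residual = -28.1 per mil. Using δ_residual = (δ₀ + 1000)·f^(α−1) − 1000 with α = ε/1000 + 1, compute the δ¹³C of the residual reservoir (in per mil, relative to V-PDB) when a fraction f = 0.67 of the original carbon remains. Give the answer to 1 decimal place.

5.3 per mil

δ₀ = (0.01117049/0.01123720 − 1)×1000 = (0.994063 − 1)×1000 = -5.937 per mil
α − 1 = ε/1000 = -0.0281
f^(α−1) = 0.67^(-0.0281) = 1.011317
δ_res = (-5.937 + 1000) × 1.011317 − 1000 = 1005.313 − 1000 = 5.31 per mil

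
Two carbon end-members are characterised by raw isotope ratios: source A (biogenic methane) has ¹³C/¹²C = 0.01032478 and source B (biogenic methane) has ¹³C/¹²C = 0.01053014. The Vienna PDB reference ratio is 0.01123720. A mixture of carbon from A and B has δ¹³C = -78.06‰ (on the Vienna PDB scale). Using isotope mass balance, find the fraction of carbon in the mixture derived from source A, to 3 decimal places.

δ_A = (0.01032478/0.01123720 − 1)×1000 = (0.918804 − 1)×1000 = -81.196‰
δ_B = (0.01053014/0.01123720 − 1)×1000 = (0.937079 − 1)×1000 = -62.921‰
f_A = (δ_mix − δ_B)/(δ_A − δ_B) = (-78.06 − (-62.921))/(-81.196 − (-62.921))
f_A = -15.139 / -18.275 = 0.8284

0.828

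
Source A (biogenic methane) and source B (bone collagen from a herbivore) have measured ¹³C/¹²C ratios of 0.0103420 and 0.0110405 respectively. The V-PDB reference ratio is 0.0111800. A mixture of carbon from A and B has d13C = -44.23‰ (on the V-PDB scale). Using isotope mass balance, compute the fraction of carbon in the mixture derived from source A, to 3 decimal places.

0.508

δ_A = (0.0103420/0.0111800 − 1)×1000 = (0.925045 − 1)×1000 = -74.955‰
δ_B = (0.0110405/0.0111800 − 1)×1000 = (0.987522 − 1)×1000 = -12.478‰
f_A = (δ_mix − δ_B)/(δ_A − δ_B) = (-44.23 − (-12.478))/(-74.955 − (-12.478))
f_A = -31.752 / -62.478 = 0.5082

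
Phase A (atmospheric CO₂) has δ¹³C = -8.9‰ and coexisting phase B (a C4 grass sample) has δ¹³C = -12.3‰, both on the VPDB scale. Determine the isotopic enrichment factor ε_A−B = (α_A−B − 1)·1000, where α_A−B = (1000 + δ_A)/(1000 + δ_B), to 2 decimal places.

3.44‰

α_A−B = (1000 + -8.9) / (1000 + -12.3) = 991.1 / 987.7 = 1.003442
ε_A−B = (1.003442 − 1) × 1000 = 3.442‰
(The approximation ε ≈ δ_A − δ_B would give 3.4‰.)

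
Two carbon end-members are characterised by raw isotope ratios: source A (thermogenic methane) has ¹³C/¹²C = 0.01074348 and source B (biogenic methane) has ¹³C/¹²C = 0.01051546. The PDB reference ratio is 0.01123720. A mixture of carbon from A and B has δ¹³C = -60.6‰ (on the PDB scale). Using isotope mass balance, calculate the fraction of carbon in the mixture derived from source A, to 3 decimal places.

0.179

δ_A = (0.01074348/0.01123720 − 1)×1000 = (0.956064 − 1)×1000 = -43.936‰
δ_B = (0.01051546/0.01123720 − 1)×1000 = (0.935772 − 1)×1000 = -64.228‰
f_A = (δ_mix − δ_B)/(δ_A − δ_B) = (-60.6 − (-64.228))/(-43.936 − (-64.228))
f_A = 3.628 / 20.292 = 0.1788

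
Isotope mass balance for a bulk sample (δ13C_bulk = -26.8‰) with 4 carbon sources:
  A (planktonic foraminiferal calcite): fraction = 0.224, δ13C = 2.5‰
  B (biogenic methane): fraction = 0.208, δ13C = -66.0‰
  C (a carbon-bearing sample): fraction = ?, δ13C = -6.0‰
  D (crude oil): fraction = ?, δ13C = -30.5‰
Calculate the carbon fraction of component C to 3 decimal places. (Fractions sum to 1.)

Let f_C and f_D be the unknown fractions; fractions sum to 1 so f_C + f_D = 0.568.
Mass balance: Σ fᵢ·δᵢ = δ_bulk ⇒ f_C·(-6.0) + f_D·(-30.5) = -26.8 − (-13.168) = -13.632
Substitute f_D = 0.568 − f_C:
f_C·(-6.0 − -30.5) = -13.632 − 0.568×(-30.5) = 3.692
f_C = 3.692 / 24.5 = 0.1507

0.151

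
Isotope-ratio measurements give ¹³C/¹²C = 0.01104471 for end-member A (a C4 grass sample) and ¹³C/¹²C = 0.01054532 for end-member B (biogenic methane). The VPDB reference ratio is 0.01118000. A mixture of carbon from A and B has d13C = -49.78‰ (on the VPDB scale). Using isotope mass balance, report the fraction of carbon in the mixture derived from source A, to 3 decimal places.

δ_A = (0.01104471/0.01118000 − 1)×1000 = (0.987899 − 1)×1000 = -12.101‰
δ_B = (0.01054532/0.01118000 − 1)×1000 = (0.943231 − 1)×1000 = -56.769‰
f_A = (δ_mix − δ_B)/(δ_A − δ_B) = (-49.78 − (-56.769))/(-12.101 − (-56.769))
f_A = 6.989 / 44.668 = 0.1565

0.156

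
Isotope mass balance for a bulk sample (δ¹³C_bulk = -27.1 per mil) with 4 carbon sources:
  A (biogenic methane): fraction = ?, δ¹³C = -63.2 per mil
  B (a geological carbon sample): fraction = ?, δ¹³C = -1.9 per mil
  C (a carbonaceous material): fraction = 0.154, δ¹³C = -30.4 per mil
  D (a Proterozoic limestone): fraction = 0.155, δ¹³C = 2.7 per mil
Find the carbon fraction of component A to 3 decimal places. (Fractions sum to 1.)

Let f_A and f_B be the unknown fractions; fractions sum to 1 so f_A + f_B = 0.691.
Mass balance: Σ fᵢ·δᵢ = δ_bulk ⇒ f_A·(-63.2) + f_B·(-1.9) = -27.1 − (-4.263) = -22.837
Substitute f_B = 0.691 − f_A:
f_A·(-63.2 − -1.9) = -22.837 − 0.691×(-1.9) = -21.524
f_A = -21.524 / -61.3 = 0.3511

0.351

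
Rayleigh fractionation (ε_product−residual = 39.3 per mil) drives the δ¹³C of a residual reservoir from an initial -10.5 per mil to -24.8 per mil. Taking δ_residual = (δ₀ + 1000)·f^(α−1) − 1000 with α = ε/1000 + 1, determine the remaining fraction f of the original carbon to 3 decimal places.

0.690

α − 1 = ε/1000 = 0.0393
(δ_res + 1000)/(δ₀ + 1000) = (-24.8 + 1000)/(-10.5 + 1000) = 975.2/989.5 = 0.985548
f = 0.985548^(1/0.0393) = exp(ln(0.985548)/0.0393) = exp(-0.01456/0.0393)
f = exp(-0.3704) = 0.6904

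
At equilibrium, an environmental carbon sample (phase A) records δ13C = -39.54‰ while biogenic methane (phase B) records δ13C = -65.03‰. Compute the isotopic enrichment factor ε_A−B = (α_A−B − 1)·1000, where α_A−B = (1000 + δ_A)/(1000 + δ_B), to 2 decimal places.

α_A−B = (1000 + -39.54) / (1000 + -65.03) = 960.46 / 934.97 = 1.027263
ε_A−B = (1.027263 − 1) × 1000 = 27.263‰
(The approximation ε ≈ δ_A − δ_B would give 25.49‰.)

27.26‰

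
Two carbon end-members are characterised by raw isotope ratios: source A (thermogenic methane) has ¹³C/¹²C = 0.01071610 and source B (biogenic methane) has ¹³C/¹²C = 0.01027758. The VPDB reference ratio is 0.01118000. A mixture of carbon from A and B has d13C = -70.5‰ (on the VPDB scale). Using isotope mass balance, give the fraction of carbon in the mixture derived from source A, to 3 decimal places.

0.260

δ_A = (0.01071610/0.01118000 − 1)×1000 = (0.958506 − 1)×1000 = -41.494‰
δ_B = (0.01027758/0.01118000 − 1)×1000 = (0.919283 − 1)×1000 = -80.717‰
f_A = (δ_mix − δ_B)/(δ_A − δ_B) = (-70.5 − (-80.717))/(-41.494 − (-80.717))
f_A = 10.217 / 39.224 = 0.2605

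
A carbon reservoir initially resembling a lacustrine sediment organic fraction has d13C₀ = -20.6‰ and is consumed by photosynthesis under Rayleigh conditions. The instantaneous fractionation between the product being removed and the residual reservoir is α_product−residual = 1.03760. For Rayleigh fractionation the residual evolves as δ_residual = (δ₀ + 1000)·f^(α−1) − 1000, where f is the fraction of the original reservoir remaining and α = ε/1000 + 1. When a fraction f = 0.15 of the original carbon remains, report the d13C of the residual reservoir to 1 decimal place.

Rayleigh residual: δ_res = (δ₀ + 1000)·f^(α−1) − 1000
α − 1 = 0.03760
f^(α−1) = 0.15^(0.03760) = 0.931153
δ_res = (-20.6 + 1000) × 0.931153 − 1000 = 911.971 − 1000 = -88.03‰

-88.0‰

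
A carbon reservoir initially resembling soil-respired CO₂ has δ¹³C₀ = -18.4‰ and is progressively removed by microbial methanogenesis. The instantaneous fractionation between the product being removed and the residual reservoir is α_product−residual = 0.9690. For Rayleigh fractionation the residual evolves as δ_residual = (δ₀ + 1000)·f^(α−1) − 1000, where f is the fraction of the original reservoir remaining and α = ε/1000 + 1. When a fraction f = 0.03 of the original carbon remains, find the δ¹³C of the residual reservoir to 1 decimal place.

Rayleigh residual: δ_res = (δ₀ + 1000)·f^(α−1) − 1000
α − 1 = -0.03100
f^(α−1) = 0.03^(-0.03100) = 1.114832
δ_res = (-18.4 + 1000) × 1.114832 − 1000 = 1094.319 − 1000 = 94.32‰

94.3‰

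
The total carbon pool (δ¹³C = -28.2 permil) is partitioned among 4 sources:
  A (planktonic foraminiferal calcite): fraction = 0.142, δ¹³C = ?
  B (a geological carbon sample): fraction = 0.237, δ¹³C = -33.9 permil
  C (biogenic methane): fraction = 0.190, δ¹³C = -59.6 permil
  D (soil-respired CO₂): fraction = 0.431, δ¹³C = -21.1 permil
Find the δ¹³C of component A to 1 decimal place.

1.8 permil

Isotope mass balance: δ_bulk = Σ fᵢ·δᵢ.
-28.2 = 0.142×δ_A + 0.237×(-33.9) + 0.190×(-59.6) + 0.431×(-21.1)
0.142·δ_A = -28.2 − (-28.452) = 0.252
δ_A = 0.252 / 0.142 = 1.78 permil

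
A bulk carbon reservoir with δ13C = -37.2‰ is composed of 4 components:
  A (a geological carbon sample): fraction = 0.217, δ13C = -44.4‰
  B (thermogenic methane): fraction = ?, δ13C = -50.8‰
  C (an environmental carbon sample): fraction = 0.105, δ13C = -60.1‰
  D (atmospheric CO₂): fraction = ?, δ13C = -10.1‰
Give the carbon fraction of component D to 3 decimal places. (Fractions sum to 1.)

0.324

Let f_D and f_B be the unknown fractions; fractions sum to 1 so f_D + f_B = 0.678.
Mass balance: Σ fᵢ·δᵢ = δ_bulk ⇒ f_D·(-10.1) + f_B·(-50.8) = -37.2 − (-15.945) = -21.255
Substitute f_B = 0.678 − f_D:
f_D·(-10.1 − -50.8) = -21.255 − 0.678×(-50.8) = 13.188
f_D = 13.188 / 40.7 = 0.3240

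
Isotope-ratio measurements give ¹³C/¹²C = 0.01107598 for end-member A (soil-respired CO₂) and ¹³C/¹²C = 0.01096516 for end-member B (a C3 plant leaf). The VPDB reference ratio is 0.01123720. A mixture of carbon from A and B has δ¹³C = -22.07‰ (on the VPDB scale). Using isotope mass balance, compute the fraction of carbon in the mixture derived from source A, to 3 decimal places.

δ_A = (0.01107598/0.01123720 − 1)×1000 = (0.985653 − 1)×1000 = -14.347‰
δ_B = (0.01096516/0.01123720 − 1)×1000 = (0.975791 − 1)×1000 = -24.209‰
f_A = (δ_mix − δ_B)/(δ_A − δ_B) = (-22.07 − (-24.209))/(-14.347 − (-24.209))
f_A = 2.139 / 9.862 = 0.2169

0.217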